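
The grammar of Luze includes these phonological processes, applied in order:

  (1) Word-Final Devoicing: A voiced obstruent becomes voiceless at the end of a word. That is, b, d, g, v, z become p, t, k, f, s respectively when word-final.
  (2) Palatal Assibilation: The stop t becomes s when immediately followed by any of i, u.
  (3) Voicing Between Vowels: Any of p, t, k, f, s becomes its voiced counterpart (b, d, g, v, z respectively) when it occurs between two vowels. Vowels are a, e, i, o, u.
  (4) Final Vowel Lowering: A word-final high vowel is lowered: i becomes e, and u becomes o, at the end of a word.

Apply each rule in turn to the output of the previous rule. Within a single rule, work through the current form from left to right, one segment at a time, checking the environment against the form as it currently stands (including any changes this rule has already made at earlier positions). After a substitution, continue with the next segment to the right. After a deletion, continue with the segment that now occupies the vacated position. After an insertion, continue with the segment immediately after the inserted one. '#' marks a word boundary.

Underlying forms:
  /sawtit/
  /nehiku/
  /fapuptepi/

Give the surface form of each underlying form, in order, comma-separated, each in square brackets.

/sawtit/:
  (1) Word-Final Devoicing: no change — [sawtit]
  (2) Palatal Assibilation: [sawtit] → [sawsit]
  (3) Voicing Between Vowels: no change — [sawsit]
  (4) Final Vowel Lowering: no change — [sawsit]
/nehiku/:
  (1) Word-Final Devoicing: no change — [nehiku]
  (2) Palatal Assibilation: no change — [nehiku]
  (3) Voicing Between Vowels: [nehiku] → [nehigu]
  (4) Final Vowel Lowering: [nehigu] → [nehigo]
/fapuptepi/:
  (1) Word-Final Devoicing: no change — [fapuptepi]
  (2) Palatal Assibilation: no change — [fapuptepi]
  (3) Voicing Between Vowels: [fapuptepi] → [fabuptebi]
  (4) Final Vowel Lowering: [fabuptebi] → [fabuptebe]

[sawsit], [nehigo], [fabuptebe]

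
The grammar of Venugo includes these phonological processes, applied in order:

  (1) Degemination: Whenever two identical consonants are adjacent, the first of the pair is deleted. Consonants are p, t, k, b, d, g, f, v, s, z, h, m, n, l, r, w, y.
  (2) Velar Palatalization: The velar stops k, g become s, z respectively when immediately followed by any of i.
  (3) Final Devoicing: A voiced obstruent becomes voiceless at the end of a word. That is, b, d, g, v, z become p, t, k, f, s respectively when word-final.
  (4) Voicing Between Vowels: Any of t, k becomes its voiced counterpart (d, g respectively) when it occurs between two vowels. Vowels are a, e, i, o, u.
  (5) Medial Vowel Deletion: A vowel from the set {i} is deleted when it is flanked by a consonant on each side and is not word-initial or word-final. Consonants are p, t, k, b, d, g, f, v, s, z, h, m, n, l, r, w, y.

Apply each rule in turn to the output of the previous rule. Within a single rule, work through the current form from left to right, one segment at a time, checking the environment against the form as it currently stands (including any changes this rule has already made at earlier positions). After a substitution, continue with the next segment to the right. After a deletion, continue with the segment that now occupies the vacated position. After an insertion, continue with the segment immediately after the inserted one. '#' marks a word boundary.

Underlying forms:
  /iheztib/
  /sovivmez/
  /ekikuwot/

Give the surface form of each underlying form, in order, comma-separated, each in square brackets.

/iheztib/:
  (1) Degemination: no change — [iheztib]
  (2) Velar Palatalization: no change — [iheztib]
  (3) Final Devoicing: [iheztib] → [iheztip]
  (4) Voicing Between Vowels: no change — [iheztip]
  (5) Medial Vowel Deletion: [iheztip] → [iheztp]
/sovivmez/:
  (1) Degemination: no change — [sovivmez]
  (2) Velar Palatalization: no change — [sovivmez]
  (3) Final Devoicing: [sovivmez] → [sovivmes]
  (4) Voicing Between Vowels: no change — [sovivmes]
  (5) Medial Vowel Deletion: [sovivmes] → [sovvmes]
/ekikuwot/:
  (1) Degemination: no change — [ekikuwot]
  (2) Velar Palatalization: [ekikuwot] → [esikuwot]
  (3) Final Devoicing: no change — [esikuwot]
  (4) Voicing Between Vowels: [esikuwot] → [esiguwot]
  (5) Medial Vowel Deletion: [esiguwot] → [esguwot]

[iheztp], [sovvmes], [esguwot]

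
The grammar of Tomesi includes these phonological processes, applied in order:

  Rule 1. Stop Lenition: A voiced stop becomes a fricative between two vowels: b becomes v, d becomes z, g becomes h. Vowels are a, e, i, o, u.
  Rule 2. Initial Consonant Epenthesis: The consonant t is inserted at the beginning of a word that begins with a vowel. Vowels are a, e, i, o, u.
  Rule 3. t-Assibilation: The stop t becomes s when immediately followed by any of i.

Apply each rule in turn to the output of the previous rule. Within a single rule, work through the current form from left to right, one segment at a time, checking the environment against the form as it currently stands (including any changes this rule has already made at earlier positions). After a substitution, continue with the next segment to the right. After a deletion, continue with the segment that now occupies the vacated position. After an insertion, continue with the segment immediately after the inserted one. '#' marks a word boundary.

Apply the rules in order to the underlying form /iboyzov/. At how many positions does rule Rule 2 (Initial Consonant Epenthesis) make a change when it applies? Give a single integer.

Rule 1 Stop Lenition: [iboyzov] → [ivoyzov]
Rule 2 Initial Consonant Epenthesis: [ivoyzov] → [tivoyzov]
Rule 3 t-Assibilation: [tivoyzov] → [sivoyzov]
Rule Rule 2 changed 1 position(s).

1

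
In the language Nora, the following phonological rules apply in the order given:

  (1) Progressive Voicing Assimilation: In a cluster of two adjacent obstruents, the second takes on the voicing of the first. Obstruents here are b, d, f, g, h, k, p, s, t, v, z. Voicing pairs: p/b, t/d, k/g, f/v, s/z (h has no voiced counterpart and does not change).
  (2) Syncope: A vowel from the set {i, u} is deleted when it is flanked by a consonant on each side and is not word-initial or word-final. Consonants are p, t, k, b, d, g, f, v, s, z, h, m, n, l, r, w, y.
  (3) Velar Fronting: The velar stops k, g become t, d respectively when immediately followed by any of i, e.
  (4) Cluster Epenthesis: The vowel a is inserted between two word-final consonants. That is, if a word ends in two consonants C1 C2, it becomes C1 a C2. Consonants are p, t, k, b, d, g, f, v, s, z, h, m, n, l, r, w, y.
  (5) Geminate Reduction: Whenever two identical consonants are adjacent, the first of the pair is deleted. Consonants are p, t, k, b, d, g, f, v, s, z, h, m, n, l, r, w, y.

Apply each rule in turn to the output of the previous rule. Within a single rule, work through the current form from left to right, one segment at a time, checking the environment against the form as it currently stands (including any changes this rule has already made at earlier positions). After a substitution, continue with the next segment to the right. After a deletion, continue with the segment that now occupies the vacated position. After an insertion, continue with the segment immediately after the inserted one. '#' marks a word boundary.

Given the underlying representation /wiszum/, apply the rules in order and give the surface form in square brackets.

(1) Progressive Voicing Assimilation: [wiszum] → [wissum]
(2) Syncope: [wissum] → [wssm]
(3) Velar Fronting: no change — [wssm]
(4) Cluster Epenthesis: [wssm] → [wssam]
(5) Geminate Reduction: [wssam] → [wsam]

[wsam]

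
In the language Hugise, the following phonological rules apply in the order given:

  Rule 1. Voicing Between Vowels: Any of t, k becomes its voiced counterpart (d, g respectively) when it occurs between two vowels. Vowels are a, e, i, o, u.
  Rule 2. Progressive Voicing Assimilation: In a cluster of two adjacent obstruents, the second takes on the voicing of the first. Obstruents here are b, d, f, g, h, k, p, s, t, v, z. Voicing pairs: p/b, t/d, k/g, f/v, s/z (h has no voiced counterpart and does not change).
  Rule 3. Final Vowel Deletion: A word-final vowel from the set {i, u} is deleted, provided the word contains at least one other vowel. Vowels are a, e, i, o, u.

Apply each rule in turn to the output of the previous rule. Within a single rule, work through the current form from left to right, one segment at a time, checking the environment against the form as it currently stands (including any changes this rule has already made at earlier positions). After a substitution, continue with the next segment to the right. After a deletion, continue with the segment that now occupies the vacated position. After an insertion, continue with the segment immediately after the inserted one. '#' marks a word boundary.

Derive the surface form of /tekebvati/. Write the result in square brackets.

[tegebvad]

Rule 1 Voicing Between Vowels: [tekebvati] → [tegebvadi]
Rule 2 Progressive Voicing Assimilation: no change — [tegebvadi]
Rule 3 Final Vowel Deletion: [tegebvadi] → [tegebvad]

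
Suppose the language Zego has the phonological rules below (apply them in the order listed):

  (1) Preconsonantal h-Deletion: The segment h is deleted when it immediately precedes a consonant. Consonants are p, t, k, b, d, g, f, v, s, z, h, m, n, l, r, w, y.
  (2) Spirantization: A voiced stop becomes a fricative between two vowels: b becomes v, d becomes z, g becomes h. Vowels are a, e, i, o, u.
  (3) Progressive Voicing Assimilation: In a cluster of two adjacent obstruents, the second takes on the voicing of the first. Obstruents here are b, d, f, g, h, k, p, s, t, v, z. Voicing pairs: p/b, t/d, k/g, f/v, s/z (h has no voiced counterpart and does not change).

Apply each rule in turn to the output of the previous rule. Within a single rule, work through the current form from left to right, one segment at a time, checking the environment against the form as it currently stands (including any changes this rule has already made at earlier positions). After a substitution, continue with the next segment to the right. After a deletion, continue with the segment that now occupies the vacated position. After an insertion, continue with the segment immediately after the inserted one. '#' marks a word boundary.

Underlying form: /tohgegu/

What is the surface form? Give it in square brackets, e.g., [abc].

[tohehu]

(1) Preconsonantal h-Deletion: [tohgegu] → [togegu]
(2) Spirantization: [togegu] → [tohehu]
(3) Progressive Voicing Assimilation: no change — [tohehu]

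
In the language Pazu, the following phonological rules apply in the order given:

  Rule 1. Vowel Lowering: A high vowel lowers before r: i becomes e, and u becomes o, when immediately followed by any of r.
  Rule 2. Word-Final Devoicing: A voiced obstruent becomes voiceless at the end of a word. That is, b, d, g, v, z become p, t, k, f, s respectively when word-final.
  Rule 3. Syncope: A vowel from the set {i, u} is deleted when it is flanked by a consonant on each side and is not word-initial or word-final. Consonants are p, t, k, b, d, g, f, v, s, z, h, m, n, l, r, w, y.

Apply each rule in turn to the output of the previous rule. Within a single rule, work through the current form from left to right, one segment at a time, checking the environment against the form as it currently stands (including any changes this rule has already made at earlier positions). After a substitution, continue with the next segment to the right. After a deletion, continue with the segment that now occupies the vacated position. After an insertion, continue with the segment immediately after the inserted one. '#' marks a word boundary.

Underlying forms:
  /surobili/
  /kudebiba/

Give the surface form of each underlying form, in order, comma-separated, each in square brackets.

[sorobli], [kdebba]

/surobili/:
  Rule 1 Vowel Lowering: [surobili] → [sorobili]
  Rule 2 Word-Final Devoicing: no change — [sorobili]
  Rule 3 Syncope: [sorobili] → [sorobli]
/kudebiba/:
  Rule 1 Vowel Lowering: no change — [kudebiba]
  Rule 2 Word-Final Devoicing: no change — [kudebiba]
  Rule 3 Syncope: [kudebiba] → [kdebba]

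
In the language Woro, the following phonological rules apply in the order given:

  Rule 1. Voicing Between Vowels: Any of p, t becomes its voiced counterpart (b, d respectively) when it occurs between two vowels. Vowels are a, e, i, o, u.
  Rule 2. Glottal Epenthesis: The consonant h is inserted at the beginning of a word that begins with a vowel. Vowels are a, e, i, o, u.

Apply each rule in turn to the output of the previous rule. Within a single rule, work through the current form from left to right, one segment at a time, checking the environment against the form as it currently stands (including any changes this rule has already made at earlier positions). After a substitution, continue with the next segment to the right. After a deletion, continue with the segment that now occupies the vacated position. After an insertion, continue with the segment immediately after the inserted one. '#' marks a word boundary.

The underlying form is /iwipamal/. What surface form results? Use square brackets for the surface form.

[hiwibamal]

Rule 1 Voicing Between Vowels: [iwipamal] → [iwibamal]
Rule 2 Glottal Epenthesis: [iwibamal] → [hiwibamal]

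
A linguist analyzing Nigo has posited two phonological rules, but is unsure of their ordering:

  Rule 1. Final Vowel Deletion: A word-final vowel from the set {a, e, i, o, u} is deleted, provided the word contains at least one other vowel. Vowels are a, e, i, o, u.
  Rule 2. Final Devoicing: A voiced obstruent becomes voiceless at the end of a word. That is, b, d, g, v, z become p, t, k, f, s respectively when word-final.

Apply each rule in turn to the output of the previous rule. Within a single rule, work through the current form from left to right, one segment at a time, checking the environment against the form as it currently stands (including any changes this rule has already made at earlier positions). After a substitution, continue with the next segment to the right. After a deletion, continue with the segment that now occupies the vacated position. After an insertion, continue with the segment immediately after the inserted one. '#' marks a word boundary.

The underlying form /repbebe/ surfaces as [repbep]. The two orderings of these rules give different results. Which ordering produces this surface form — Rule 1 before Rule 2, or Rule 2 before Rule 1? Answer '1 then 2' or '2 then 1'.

Order 1 then 2:
  1 Final Vowel Deletion: [repbebe] → [repbeb]
  2 Final Devoicing: [repbeb] → [repbep]
  result: [repbep]
Order 2 then 1:
  2 Final Devoicing: no change — [repbebe]
  1 Final Vowel Deletion: [repbebe] → [repbeb]
  result: [repbeb]

1 then 2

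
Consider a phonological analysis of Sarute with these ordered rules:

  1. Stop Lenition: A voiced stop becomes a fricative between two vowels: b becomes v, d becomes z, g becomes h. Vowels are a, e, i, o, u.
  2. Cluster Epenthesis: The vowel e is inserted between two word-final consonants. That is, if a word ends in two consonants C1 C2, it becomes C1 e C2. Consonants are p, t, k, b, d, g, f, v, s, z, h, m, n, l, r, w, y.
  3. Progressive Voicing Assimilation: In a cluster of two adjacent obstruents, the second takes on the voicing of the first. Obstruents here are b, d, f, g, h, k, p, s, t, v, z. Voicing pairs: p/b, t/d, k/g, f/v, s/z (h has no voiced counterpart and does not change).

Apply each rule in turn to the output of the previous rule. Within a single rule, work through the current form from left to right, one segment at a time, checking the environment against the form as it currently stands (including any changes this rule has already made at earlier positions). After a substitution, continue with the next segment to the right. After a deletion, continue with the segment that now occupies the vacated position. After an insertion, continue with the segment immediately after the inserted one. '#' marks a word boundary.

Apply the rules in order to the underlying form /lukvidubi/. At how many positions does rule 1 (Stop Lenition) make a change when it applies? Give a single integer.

1 Stop Lenition: [lukvidubi] → [lukvizuvi]
2 Cluster Epenthesis: no change — [lukvizuvi]
3 Progressive Voicing Assimilation: [lukvizuvi] → [lukfizuvi]
Rule 1 changed 2 position(s).

2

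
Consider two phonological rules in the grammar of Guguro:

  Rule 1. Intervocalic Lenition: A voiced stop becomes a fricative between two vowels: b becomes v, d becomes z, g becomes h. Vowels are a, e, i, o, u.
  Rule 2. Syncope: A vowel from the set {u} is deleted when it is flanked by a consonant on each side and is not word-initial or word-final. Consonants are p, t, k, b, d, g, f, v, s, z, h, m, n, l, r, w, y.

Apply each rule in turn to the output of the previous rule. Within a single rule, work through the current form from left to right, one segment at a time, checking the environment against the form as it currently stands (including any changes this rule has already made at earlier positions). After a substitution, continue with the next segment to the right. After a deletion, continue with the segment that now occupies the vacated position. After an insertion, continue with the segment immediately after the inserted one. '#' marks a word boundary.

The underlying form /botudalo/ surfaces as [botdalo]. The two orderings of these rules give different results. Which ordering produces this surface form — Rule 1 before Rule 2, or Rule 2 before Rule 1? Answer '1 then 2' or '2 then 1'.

2 then 1

Order 1 then 2:
  1 Intervocalic Lenition: [botudalo] → [botuzalo]
  2 Syncope: [botuzalo] → [botzalo]
  result: [botzalo]
Order 2 then 1:
  2 Syncope: [botudalo] → [botdalo]
  1 Intervocalic Lenition: no change — [botdalo]
  result: [botdalo]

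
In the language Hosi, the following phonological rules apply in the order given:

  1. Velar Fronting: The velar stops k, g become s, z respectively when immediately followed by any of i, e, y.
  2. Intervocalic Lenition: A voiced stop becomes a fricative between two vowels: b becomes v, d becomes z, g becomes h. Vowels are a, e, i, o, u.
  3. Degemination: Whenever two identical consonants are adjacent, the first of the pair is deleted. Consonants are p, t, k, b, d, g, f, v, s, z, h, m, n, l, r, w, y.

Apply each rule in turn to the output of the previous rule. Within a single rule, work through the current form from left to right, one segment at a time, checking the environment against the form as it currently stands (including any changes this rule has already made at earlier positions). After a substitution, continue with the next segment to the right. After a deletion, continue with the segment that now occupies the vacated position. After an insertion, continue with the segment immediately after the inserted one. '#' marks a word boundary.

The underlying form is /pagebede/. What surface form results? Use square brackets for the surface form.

1 Velar Fronting: [pagebede] → [pazebede]
2 Intervocalic Lenition: [pazebede] → [pazeveze]
3 Degemination: no change — [pazeveze]

[pazeveze]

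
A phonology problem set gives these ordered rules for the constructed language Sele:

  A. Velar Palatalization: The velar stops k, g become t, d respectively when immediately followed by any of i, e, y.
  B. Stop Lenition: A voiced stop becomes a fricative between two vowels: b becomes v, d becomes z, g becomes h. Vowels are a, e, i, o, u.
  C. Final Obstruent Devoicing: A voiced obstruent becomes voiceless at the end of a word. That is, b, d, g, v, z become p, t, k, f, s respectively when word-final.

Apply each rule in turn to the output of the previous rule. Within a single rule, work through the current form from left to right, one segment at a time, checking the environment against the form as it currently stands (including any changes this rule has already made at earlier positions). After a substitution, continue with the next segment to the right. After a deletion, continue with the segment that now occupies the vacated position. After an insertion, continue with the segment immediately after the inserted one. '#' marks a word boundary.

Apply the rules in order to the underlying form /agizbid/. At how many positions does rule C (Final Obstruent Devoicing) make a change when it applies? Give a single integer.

1

A Velar Palatalization: [agizbid] → [adizbid]
B Stop Lenition: [adizbid] → [azizbid]
C Final Obstruent Devoicing: [azizbid] → [azizbit]
Rule C changed 1 position(s).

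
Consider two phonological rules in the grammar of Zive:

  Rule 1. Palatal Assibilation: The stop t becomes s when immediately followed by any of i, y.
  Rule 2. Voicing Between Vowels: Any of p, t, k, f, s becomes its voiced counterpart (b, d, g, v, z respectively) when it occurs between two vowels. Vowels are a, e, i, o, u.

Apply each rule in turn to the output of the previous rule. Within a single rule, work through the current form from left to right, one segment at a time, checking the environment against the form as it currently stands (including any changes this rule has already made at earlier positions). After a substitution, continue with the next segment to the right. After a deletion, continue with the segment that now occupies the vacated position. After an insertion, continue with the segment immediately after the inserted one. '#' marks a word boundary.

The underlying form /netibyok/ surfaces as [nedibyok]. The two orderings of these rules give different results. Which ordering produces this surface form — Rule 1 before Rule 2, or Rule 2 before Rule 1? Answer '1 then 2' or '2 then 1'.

2 then 1

Order 1 then 2:
  1 Palatal Assibilation: [netibyok] → [nesibyok]
  2 Voicing Between Vowels: [nesibyok] → [nezibyok]
  result: [nezibyok]
Order 2 then 1:
  2 Voicing Between Vowels: [netibyok] → [nedibyok]
  1 Palatal Assibilation: no change — [nedibyok]
  result: [nedibyok]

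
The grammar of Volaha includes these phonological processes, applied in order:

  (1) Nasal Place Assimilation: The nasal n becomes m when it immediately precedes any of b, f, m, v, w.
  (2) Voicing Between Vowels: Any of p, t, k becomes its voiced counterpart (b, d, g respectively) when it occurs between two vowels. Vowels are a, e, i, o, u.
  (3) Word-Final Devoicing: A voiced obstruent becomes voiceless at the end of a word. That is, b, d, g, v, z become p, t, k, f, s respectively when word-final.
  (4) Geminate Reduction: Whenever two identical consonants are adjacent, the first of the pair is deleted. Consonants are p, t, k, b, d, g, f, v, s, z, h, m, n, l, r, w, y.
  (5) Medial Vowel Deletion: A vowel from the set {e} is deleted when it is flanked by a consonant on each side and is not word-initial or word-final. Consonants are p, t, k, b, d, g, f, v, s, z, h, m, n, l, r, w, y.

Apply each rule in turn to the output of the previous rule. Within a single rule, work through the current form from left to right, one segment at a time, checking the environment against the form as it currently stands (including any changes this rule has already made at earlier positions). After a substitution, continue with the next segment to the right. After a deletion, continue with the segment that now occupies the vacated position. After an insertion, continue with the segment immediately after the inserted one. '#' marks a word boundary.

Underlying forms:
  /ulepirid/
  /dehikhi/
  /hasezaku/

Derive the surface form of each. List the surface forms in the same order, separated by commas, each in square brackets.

[ulbirit], [dhikhi], [haszagu]

/ulepirid/:
  (1) Nasal Place Assimilation: no change — [ulepirid]
  (2) Voicing Between Vowels: [ulepirid] → [ulebirid]
  (3) Word-Final Devoicing: [ulebirid] → [ulebirit]
  (4) Geminate Reduction: no change — [ulebirit]
  (5) Medial Vowel Deletion: [ulebirit] → [ulbirit]
/dehikhi/:
  (1) Nasal Place Assimilation: no change — [dehikhi]
  (2) Voicing Between Vowels: no change — [dehikhi]
  (3) Word-Final Devoicing: no change — [dehikhi]
  (4) Geminate Reduction: no change — [dehikhi]
  (5) Medial Vowel Deletion: [dehikhi] → [dhikhi]
/hasezaku/:
  (1) Nasal Place Assimilation: no change — [hasezaku]
  (2) Voicing Between Vowels: [hasezaku] → [hasezagu]
  (3) Word-Final Devoicing: no change — [hasezagu]
  (4) Geminate Reduction: no change — [hasezagu]
  (5) Medial Vowel Deletion: [hasezagu] → [haszagu]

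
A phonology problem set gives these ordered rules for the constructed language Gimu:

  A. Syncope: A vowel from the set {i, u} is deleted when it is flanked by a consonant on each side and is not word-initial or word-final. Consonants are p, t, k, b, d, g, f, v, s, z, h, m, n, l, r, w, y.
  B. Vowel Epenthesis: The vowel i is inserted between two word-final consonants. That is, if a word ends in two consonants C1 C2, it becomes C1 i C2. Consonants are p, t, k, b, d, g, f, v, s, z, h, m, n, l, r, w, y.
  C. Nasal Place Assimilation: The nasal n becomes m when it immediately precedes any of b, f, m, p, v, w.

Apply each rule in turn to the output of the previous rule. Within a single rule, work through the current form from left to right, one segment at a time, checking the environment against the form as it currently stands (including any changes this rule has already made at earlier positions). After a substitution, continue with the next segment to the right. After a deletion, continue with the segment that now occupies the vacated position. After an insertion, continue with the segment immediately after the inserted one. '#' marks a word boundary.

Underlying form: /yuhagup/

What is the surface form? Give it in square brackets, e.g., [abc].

[yhagip]

A Syncope: [yuhagup] → [yhagp]
B Vowel Epenthesis: [yhagp] → [yhagip]
C Nasal Place Assimilation: no change — [yhagip]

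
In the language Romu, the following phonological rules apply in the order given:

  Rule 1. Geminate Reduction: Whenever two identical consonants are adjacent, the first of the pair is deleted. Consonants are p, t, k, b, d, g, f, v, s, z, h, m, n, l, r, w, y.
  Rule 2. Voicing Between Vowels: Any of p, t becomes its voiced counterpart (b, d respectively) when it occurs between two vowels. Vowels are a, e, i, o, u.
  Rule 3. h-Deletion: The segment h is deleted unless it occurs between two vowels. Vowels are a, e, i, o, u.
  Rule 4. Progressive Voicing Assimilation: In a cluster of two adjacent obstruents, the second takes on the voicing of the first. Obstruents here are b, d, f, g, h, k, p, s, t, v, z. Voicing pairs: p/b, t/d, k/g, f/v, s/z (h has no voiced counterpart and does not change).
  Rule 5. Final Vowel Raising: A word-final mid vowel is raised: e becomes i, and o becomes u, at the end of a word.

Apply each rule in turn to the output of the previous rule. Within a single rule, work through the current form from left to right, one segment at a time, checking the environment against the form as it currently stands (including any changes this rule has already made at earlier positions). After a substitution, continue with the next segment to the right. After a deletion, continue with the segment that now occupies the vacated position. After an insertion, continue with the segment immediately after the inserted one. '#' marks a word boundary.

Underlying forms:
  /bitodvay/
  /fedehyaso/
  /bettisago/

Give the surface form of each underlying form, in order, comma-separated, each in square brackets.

[bidodvay], [fedeyasu], [bedisagu]

/bitodvay/:
  Rule 1 Geminate Reduction: no change — [bitodvay]
  Rule 2 Voicing Between Vowels: [bitodvay] → [bidodvay]
  Rule 3 h-Deletion: no change — [bidodvay]
  Rule 4 Progressive Voicing Assimilation: no change — [bidodvay]
  Rule 5 Final Vowel Raising: no change — [bidodvay]
/fedehyaso/:
  Rule 1 Geminate Reduction: no change — [fedehyaso]
  Rule 2 Voicing Between Vowels: no change — [fedehyaso]
  Rule 3 h-Deletion: [fedehyaso] → [fedeyaso]
  Rule 4 Progressive Voicing Assimilation: no change — [fedeyaso]
  Rule 5 Final Vowel Raising: [fedeyaso] → [fedeyasu]
/bettisago/:
  Rule 1 Geminate Reduction: [bettisago] → [betisago]
  Rule 2 Voicing Between Vowels: [betisago] → [bedisago]
  Rule 3 h-Deletion: no change — [bedisago]
  Rule 4 Progressive Voicing Assimilation: no change — [bedisago]
  Rule 5 Final Vowel Raising: [bedisago] → [bedisagu]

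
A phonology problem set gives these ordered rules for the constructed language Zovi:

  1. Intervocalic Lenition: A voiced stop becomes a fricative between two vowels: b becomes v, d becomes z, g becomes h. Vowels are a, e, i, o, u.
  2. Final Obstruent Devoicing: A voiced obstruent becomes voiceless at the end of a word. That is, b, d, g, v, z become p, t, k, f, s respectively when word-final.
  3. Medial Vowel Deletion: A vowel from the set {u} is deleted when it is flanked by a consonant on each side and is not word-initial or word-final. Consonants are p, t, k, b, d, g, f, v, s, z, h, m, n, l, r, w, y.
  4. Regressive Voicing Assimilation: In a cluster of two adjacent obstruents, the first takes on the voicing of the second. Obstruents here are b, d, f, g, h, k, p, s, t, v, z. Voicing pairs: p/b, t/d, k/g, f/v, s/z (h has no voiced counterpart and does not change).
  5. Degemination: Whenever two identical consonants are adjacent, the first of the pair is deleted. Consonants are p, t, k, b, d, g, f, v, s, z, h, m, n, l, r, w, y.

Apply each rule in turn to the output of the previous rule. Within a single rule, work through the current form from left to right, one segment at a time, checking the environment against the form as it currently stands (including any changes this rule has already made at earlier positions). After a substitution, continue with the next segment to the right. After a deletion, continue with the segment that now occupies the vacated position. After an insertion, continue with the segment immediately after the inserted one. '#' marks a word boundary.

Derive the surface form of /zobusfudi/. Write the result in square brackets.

1 Intervocalic Lenition: [zobusfudi] → [zovusfuzi]
2 Final Obstruent Devoicing: no change — [zovusfuzi]
3 Medial Vowel Deletion: [zovusfuzi] → [zovsfzi]
4 Regressive Voicing Assimilation: [zovsfzi] → [zofsvzi]
5 Degemination: no change — [zofsvzi]

[zofsvzi]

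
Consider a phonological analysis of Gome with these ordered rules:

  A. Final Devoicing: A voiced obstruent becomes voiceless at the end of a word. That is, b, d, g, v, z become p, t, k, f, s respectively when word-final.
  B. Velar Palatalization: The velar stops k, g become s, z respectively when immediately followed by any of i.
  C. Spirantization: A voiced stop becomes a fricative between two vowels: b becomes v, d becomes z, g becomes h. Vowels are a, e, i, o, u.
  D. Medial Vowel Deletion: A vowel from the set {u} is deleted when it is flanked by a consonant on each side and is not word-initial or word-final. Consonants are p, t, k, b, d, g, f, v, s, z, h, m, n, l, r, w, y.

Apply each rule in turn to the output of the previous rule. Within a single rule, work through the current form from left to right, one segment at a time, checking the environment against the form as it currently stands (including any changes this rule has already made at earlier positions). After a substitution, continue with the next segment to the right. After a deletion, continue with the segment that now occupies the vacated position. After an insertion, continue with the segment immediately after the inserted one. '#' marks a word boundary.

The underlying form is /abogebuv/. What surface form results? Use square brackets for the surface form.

A Final Devoicing: [abogebuv] → [abogebuf]
B Velar Palatalization: no change — [abogebuf]
C Spirantization: [abogebuf] → [avohevuf]
D Medial Vowel Deletion: [avohevuf] → [avohevf]

[avohevf]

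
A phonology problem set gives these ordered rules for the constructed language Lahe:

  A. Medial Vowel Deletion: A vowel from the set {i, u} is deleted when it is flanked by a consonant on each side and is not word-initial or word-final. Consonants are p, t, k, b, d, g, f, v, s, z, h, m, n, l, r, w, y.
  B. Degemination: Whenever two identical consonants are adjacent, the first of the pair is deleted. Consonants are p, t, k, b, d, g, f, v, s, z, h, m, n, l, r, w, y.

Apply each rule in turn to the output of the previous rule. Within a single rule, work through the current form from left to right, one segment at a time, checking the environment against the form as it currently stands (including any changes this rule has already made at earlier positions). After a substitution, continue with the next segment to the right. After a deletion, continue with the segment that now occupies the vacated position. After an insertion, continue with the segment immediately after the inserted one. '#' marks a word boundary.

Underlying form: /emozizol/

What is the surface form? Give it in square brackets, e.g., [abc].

[emozol]

A Medial Vowel Deletion: [emozizol] → [emozzol]
B Degemination: [emozzol] → [emozol]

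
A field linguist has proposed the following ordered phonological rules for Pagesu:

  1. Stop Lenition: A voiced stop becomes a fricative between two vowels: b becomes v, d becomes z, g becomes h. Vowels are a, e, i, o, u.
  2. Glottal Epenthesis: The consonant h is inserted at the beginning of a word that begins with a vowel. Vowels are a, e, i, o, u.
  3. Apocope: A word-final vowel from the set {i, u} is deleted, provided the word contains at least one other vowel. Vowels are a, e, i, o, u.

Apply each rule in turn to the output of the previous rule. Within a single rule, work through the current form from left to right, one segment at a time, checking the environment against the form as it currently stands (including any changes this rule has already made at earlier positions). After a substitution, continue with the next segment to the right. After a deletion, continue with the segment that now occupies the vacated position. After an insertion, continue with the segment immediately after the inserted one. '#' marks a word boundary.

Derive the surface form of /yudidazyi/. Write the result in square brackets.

1 Stop Lenition: [yudidazyi] → [yuzizazyi]
2 Glottal Epenthesis: no change — [yuzizazyi]
3 Apocope: [yuzizazyi] → [yuzizazy]

[yuzizazy]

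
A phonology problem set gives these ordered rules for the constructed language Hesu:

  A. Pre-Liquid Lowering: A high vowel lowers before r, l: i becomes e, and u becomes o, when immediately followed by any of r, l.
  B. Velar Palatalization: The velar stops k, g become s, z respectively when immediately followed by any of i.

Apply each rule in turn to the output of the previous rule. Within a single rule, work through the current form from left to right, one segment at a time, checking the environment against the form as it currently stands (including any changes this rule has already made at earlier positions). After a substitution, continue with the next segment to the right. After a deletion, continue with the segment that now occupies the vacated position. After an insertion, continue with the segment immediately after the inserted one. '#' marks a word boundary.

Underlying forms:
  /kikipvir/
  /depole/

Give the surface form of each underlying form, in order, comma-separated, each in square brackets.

[sisipver], [depole]

/kikipvir/:
  A Pre-Liquid Lowering: [kikipvir] → [kikipver]
  B Velar Palatalization: [kikipver] → [sisipver]
/depole/:
  A Pre-Liquid Lowering: no change — [depole]
  B Velar Palatalization: no change — [depole]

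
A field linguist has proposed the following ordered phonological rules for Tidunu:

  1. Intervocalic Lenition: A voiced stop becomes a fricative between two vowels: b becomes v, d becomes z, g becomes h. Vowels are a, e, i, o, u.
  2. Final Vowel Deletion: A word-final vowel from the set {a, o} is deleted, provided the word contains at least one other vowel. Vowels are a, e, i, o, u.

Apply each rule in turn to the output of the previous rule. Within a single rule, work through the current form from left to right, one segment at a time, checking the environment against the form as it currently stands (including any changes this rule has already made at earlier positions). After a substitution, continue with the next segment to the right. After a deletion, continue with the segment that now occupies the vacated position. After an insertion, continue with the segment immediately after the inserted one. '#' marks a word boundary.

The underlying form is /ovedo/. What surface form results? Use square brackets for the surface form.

[ovez]

1 Intervocalic Lenition: [ovedo] → [ovezo]
2 Final Vowel Deletion: [ovezo] → [ovez]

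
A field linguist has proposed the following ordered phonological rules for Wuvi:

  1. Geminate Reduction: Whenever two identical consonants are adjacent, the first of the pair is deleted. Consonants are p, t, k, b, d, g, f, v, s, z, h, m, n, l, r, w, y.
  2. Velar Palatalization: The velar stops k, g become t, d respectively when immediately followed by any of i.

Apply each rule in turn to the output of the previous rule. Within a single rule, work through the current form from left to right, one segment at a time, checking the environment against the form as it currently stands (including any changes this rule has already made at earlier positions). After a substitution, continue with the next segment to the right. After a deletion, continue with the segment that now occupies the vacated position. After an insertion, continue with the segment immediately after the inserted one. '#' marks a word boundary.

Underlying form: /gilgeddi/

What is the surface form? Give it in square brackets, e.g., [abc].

1 Geminate Reduction: [gilgeddi] → [gilgedi]
2 Velar Palatalization: [gilgedi] → [dilgedi]

[dilgedi]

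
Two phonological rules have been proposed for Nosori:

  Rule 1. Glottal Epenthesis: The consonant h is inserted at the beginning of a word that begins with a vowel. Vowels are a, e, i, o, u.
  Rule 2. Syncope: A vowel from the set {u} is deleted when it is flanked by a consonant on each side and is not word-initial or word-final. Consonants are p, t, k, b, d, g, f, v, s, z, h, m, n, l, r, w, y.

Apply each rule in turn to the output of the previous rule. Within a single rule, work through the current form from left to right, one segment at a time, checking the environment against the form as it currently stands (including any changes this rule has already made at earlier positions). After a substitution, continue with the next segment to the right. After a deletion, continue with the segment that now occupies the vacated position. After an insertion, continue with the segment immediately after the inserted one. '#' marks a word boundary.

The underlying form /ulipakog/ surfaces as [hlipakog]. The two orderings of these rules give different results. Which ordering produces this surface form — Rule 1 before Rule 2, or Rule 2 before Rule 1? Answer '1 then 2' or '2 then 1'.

1 then 2

Order 1 then 2:
  1 Glottal Epenthesis: [ulipakog] → [hulipakog]
  2 Syncope: [hulipakog] → [hlipakog]
  result: [hlipakog]
Order 2 then 1:
  2 Syncope: no change — [ulipakog]
  1 Glottal Epenthesis: [ulipakog] → [hulipakog]
  result: [hulipakog]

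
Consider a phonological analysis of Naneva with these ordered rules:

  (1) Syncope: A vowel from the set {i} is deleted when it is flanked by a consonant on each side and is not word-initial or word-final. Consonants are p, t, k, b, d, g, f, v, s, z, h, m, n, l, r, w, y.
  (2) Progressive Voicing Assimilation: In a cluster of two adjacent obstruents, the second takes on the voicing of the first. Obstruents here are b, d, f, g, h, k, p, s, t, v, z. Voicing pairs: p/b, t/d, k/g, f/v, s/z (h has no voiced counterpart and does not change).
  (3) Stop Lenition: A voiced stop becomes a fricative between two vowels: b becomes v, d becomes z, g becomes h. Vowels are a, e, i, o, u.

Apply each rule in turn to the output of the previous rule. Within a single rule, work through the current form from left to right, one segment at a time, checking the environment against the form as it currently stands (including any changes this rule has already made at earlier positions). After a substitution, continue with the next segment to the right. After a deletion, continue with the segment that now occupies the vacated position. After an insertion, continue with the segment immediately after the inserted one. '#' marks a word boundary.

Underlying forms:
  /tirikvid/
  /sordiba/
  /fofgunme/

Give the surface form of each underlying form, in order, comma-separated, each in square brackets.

/tirikvid/:
  (1) Syncope: [tirikvid] → [trkvd]
  (2) Progressive Voicing Assimilation: [trkvd] → [trkft]
  (3) Stop Lenition: no change — [trkft]
/sordiba/:
  (1) Syncope: [sordiba] → [sordba]
  (2) Progressive Voicing Assimilation: no change — [sordba]
  (3) Stop Lenition: no change — [sordba]
/fofgunme/:
  (1) Syncope: no change — [fofgunme]
  (2) Progressive Voicing Assimilation: [fofgunme] → [fofkunme]
  (3) Stop Lenition: no change — [fofkunme]

[trkft], [sordba], [fofkunme]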